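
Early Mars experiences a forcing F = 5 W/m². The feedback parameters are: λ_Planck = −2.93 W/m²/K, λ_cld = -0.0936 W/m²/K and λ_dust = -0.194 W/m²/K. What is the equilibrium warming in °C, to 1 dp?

1.6 °C

Net feedback parameter λ = (−2.93) + (-0.0936) + (-0.194) = -3.2176 W/m²/K.
ΔT = −F/λ = −5/(-3.2176) = 1.6 °C.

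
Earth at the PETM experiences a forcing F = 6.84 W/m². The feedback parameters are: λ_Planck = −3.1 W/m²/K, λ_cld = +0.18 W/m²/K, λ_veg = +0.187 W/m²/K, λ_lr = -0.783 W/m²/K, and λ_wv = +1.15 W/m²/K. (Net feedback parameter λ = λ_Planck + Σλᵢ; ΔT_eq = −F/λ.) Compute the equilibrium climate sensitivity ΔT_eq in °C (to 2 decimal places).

2.89 °C

Net feedback parameter λ = (−3.1) + (+0.18) + (+0.187) + (-0.783) + (+1.15) = -2.366 W/m²/K.
ΔT = −F/λ = −6.84/(-2.366) = 2.89 °C.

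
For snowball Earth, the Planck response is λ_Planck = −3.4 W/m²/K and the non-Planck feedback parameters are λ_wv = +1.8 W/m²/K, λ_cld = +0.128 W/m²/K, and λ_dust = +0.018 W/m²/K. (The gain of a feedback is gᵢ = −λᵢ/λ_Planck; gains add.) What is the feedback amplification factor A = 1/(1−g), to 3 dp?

2.338

Convert to gains: g_wv = 1.8/3.4 = 0.5294; g_cld = 0.128/3.4 = 0.03765; g_dust = 0.018/3.4 = 0.005294.
Total gain g = 0.572344.
A = 1/(1 − 0.572344) = 2.338.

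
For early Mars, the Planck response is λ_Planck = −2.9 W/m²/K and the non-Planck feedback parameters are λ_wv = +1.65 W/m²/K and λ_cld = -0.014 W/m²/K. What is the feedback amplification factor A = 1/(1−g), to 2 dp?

2.29

Convert to gains: g_wv = 1.65/2.9 = 0.569; g_cld = -0.014/2.9 = -0.004828.
Total gain g = 0.564172.
A = 1/(1 − 0.564172) = 2.29.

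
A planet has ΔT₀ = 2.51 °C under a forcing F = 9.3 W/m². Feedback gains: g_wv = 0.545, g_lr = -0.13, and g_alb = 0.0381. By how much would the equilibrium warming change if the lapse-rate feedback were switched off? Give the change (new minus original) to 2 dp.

Original: g = 0.4531, ΔT = 2.51/(1−0.4531) = 4.5895 °C.
Without lapse-rate: g' = 0.5831, ΔT' = 2.51/(1−0.5831) = 6.0206 °C.
Change = 6.0206 − 4.5895 = 1.43 °C.

1.43 °C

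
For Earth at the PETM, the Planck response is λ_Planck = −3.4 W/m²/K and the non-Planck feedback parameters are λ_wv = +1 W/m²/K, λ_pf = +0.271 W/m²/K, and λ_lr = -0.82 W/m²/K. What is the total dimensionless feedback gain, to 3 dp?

Convert to gains: g_wv = 1/3.4 = 0.2941; g_pf = 0.271/3.4 = 0.07971; g_lr = -0.82/3.4 = -0.2412.
Total gain g = 0.13261.

0.133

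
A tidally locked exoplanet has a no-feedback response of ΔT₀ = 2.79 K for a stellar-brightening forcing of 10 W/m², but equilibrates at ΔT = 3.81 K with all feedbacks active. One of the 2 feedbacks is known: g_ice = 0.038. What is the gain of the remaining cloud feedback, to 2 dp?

0.23

Amplification A = ΔT/ΔT₀ = 3.81/2.79 = 1.366.
Total gain g = 1 − 1/A = 1 − 1/1.366 = 0.2679.
The known gain is 0.038.
g_cld = 0.2679 − 0.038 = 0.23.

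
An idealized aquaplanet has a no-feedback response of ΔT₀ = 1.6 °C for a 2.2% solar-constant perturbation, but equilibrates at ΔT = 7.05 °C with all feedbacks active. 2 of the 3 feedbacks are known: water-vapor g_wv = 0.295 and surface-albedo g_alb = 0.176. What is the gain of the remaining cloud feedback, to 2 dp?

0.30

Amplification A = ΔT/ΔT₀ = 7.05/1.6 = 4.406.
Total gain g = 1 − 1/A = 1 − 1/4.406 = 0.773.
Known gains sum to 0.295 + 0.176 = 0.471.
g_cld = 0.773 − 0.471 = 0.30.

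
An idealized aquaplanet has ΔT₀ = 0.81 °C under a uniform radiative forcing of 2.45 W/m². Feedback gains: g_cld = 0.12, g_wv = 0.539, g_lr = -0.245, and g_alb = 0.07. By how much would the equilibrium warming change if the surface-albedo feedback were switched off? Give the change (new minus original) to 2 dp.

Original: g = 0.484, ΔT = 0.81/(1−0.484) = 1.5698 °C.
Without surface-albedo: g' = 0.414, ΔT' = 0.81/(1−0.414) = 1.3823 °C.
Change = 1.3823 − 1.5698 = -0.19 °C.

-0.19 °C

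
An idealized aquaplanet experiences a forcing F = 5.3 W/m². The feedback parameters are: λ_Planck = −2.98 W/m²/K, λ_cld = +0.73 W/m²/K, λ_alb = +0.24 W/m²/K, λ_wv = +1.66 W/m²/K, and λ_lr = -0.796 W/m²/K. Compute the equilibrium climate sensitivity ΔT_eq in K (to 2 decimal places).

4.62 K

Net feedback parameter λ = (−2.98) + (+0.73) + (+0.24) + (+1.66) + (-0.796) = -1.146 W/m²/K.
ΔT = −F/λ = −5.3/(-1.146) = 4.62 K.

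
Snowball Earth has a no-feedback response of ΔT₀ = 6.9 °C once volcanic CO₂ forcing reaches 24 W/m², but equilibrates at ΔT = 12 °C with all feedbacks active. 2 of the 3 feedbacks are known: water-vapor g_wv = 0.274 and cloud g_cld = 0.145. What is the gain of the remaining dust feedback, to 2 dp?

0.01

Amplification A = ΔT/ΔT₀ = 12/6.9 = 1.739.
Total gain g = 1 − 1/A = 1 − 1/1.739 = 0.425.
Known gains sum to 0.274 + 0.145 = 0.419.
g_dust = 0.425 − 0.419 = 0.01.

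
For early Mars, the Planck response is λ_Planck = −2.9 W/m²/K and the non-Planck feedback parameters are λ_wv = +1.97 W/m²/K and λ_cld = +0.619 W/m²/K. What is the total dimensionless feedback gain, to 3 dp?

0.893

Convert to gains: g_wv = 1.97/2.9 = 0.6793; g_cld = 0.619/2.9 = 0.2134.
Total gain g = 0.8927.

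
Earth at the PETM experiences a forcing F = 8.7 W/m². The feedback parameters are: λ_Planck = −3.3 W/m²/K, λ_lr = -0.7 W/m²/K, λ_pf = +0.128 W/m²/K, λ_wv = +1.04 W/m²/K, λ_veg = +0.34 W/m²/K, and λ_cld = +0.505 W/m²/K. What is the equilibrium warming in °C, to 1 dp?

Net feedback parameter λ = (−3.3) + (-0.7) + (+0.128) + (+1.04) + (+0.34) + (+0.505) = -1.987 W/m²/K.
ΔT = −F/λ = −8.7/(-1.987) = 4.4 °C.

4.4 °C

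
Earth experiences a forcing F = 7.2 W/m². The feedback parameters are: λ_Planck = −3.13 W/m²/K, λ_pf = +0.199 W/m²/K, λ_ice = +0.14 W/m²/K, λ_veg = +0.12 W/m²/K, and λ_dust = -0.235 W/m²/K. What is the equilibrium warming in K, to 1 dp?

Net feedback parameter λ = (−3.13) + (+0.199) + (+0.14) + (+0.12) + (-0.235) = -2.906 W/m²/K.
ΔT = −F/λ = −7.2/(-2.906) = 2.5 K.

2.5 K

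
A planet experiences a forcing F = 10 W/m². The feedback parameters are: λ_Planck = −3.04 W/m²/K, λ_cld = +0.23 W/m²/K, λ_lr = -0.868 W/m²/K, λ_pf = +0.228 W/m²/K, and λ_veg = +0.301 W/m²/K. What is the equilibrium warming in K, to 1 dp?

3.2 K

Net feedback parameter λ = (−3.04) + (+0.23) + (-0.868) + (+0.228) + (+0.301) = -3.149 W/m²/K.
ΔT = −F/λ = −10/(-3.149) = 3.2 K.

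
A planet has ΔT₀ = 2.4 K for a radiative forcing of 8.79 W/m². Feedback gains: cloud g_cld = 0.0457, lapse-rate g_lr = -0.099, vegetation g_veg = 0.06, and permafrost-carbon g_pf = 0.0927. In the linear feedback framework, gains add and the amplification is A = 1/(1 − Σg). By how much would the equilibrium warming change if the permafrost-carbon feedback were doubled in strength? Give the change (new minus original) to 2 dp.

0.31 K

Original: g = 0.0994, ΔT = 2.4/(1−0.0994) = 2.6649 K.
With doubled permafrost-carbon: g' = 0.1921, ΔT' = 2.4/(1−0.1921) = 2.9707 K.
Change = 2.9707 − 2.6649 = 0.31 K.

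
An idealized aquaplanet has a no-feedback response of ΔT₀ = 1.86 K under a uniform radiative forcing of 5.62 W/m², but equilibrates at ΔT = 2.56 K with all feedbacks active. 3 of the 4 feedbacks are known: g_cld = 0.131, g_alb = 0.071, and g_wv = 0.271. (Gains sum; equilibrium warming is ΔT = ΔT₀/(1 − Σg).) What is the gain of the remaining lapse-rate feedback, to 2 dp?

Amplification A = ΔT/ΔT₀ = 2.56/1.86 = 1.376.
Total gain g = 1 − 1/A = 1 − 1/1.376 = 0.2733.
Known gains sum to 0.131 + 0.071 + 0.271 = 0.473.
g_lr = 0.2733 − 0.473 = -0.20.

-0.20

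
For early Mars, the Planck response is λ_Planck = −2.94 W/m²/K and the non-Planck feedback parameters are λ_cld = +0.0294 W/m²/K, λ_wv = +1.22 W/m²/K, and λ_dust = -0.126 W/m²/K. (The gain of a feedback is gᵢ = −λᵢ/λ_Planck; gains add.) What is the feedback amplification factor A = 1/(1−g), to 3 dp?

1.618

Convert to gains: g_cld = 0.0294/2.94 = 0.01; g_wv = 1.22/2.94 = 0.415; g_dust = -0.126/2.94 = -0.04286.
Total gain g = 0.38214.
A = 1/(1 − 0.38214) = 1.618.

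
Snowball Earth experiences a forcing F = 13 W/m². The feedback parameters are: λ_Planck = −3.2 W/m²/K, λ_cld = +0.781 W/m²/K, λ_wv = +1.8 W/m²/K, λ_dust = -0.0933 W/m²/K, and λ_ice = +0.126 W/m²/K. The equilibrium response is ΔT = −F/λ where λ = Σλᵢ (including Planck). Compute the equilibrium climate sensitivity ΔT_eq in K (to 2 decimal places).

22.17 K

Net feedback parameter λ = (−3.2) + (+0.781) + (+1.8) + (-0.0933) + (+0.126) = -0.5863 W/m²/K.
ΔT = −F/λ = −13/(-0.5863) = 22.17 K.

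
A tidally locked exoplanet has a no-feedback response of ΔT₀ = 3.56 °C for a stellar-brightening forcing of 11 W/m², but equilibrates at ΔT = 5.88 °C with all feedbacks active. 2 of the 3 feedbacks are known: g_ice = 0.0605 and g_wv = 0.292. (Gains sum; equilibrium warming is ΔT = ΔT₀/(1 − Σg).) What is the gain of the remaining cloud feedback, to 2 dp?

0.04

Amplification A = ΔT/ΔT₀ = 5.88/3.56 = 1.652.
Total gain g = 1 − 1/A = 1 − 1/1.652 = 0.3947.
Known gains sum to 0.0605 + 0.292 = 0.3525.
g_cld = 0.3947 − 0.3525 = 0.04.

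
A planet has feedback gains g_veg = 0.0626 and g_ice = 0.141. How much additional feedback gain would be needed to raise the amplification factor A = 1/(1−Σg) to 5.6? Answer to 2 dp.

Current total gain = 0.2036.
Target gain for A = 5.6: g* = 1 − 1/5.6 = 0.8214.
Additional gain needed = 0.8214 − 0.2036 = 0.62.

0.62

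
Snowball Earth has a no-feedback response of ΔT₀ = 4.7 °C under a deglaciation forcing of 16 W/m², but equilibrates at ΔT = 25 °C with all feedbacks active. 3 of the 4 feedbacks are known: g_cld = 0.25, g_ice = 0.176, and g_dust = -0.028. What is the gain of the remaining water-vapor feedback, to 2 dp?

Amplification A = ΔT/ΔT₀ = 25/4.7 = 5.319.
Total gain g = 1 − 1/A = 1 − 1/5.319 = 0.812.
Known gains sum to 0.25 + 0.176 − 0.028 = 0.398.
g_wv = 0.812 − 0.398 = 0.41.

0.41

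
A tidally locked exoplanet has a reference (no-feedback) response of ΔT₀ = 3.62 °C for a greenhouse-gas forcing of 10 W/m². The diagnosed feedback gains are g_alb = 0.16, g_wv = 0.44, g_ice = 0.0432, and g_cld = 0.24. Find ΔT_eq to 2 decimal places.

Total gain g = 0.16 + 0.44 + 0.0432 + 0.24 = 0.8832.
Amplification A = 1/(1 − 0.8832) = 8.562.
ΔT = 3.62 × 8.562 = 30.99 °C.

30.99 °C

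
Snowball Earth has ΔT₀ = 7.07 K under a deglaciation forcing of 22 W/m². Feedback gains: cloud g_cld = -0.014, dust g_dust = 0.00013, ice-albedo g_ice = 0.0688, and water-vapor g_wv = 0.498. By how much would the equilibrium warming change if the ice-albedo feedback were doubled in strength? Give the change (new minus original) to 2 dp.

2.88 K

Original: g = 0.55293, ΔT = 7.07/(1−0.55293) = 15.8141 K.
With doubled ice-albedo: g' = 0.62173, ΔT' = 7.07/(1−0.62173) = 18.6904 K.
Change = 18.6904 − 15.8141 = 2.88 K.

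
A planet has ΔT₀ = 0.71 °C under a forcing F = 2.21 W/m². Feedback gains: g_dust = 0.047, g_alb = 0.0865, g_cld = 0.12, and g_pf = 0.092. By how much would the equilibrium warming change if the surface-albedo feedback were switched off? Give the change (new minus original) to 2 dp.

-0.13 °C

Original: g = 0.3455, ΔT = 0.71/(1−0.3455) = 1.0848 °C.
Without surface-albedo: g' = 0.259, ΔT' = 0.71/(1−0.259) = 0.9582 °C.
Change = 0.9582 − 1.0848 = -0.13 °C.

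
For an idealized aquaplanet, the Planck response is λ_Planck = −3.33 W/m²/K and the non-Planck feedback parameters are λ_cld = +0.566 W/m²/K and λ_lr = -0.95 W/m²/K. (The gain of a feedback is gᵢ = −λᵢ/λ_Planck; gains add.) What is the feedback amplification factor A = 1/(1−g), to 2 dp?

Convert to gains: g_cld = 0.566/3.33 = 0.17; g_lr = -0.95/3.33 = -0.2853.
Total gain g = -0.1153.
A = 1/(1 + 0.1153) = 0.90.

0.90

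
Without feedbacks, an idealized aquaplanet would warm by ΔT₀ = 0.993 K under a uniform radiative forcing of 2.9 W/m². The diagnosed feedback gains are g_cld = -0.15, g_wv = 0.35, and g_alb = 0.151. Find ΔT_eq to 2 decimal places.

1.53 K

Total gain g = -0.15 + 0.35 + 0.151 = 0.351.
Amplification A = 1/(1 − 0.351) = 1.541.
ΔT = 0.993 × 1.541 = 1.53 K.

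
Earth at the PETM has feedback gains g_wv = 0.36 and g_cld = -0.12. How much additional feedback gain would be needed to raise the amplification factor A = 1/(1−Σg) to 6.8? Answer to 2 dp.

0.61

Current total gain = 0.24.
Target gain for A = 6.8: g* = 1 − 1/6.8 = 0.8529.
Additional gain needed = 0.8529 − 0.24 = 0.61.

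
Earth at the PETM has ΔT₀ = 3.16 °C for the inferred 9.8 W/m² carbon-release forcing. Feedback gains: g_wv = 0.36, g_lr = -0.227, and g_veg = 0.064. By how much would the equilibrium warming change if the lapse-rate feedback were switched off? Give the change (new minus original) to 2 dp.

1.55 °C

Original: g = 0.197, ΔT = 3.16/(1−0.197) = 3.9352 °C.
Without lapse-rate: g' = 0.424, ΔT' = 3.16/(1−0.424) = 5.4861 °C.
Change = 5.4861 − 3.9352 = 1.55 °C.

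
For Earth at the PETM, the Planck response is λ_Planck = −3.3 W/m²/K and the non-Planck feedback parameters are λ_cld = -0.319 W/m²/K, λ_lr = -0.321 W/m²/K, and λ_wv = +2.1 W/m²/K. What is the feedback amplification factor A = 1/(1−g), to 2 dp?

Convert to gains: g_cld = -0.319/3.3 = -0.09667; g_lr = -0.321/3.3 = -0.09727; g_wv = 2.1/3.3 = 0.6364.
Total gain g = 0.44246.
A = 1/(1 − 0.44246) = 1.79.

1.79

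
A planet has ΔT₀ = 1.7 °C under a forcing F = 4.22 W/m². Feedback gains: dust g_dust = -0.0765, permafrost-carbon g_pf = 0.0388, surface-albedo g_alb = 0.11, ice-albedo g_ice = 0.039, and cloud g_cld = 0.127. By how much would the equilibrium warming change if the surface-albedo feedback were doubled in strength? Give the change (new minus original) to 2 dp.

Original: g = 0.2383, ΔT = 1.7/(1−0.2383) = 2.2318 °C.
With doubled surface-albedo: g' = 0.3483, ΔT' = 1.7/(1−0.3483) = 2.6086 °C.
Change = 2.6086 − 2.2318 = 0.38 °C.

0.38 °C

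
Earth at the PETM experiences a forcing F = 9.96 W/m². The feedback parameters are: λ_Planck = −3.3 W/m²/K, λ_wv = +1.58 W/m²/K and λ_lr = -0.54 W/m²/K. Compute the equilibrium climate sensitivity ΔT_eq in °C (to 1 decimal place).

Net feedback parameter λ = (−3.3) + (+1.58) + (-0.54) = -2.26 W/m²/K.
ΔT = −F/λ = −9.96/(-2.26) = 4.4 °C.

4.4 °C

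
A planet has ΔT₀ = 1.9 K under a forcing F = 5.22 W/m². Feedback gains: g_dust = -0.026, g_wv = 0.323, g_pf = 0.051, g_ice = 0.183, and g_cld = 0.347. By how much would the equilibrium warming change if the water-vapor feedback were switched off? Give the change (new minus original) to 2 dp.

Original: g = 0.878, ΔT = 1.9/(1−0.878) = 15.5738 K.
Without water-vapor: g' = 0.555, ΔT' = 1.9/(1−0.555) = 4.2697 K.
Change = 4.2697 − 15.5738 = -11.30 K.

-11.30 K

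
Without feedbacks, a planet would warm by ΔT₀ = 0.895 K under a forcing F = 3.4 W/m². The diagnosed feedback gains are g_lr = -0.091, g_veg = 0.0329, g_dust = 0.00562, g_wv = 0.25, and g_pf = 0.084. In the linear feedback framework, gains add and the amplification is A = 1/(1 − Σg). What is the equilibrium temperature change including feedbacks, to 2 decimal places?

1.25 K

Total gain g = -0.091 + 0.0329 + 0.00562 + 0.25 + 0.084 = 0.28152.
Amplification A = 1/(1 − 0.28152) = 1.392.
ΔT = 0.895 × 1.392 = 1.25 K.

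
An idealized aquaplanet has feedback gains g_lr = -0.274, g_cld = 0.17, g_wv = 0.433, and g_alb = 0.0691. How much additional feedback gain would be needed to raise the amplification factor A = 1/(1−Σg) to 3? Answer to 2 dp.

Current total gain = 0.3981.
Target gain for A = 3: g* = 1 − 1/3 = 0.6667.
Additional gain needed = 0.6667 − 0.3981 = 0.27.

0.27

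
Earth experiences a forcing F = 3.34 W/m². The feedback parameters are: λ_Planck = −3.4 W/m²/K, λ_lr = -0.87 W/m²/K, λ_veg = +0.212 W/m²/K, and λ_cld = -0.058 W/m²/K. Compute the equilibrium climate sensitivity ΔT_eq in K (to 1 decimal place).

0.8 K

Net feedback parameter λ = (−3.4) + (-0.87) + (+0.212) + (-0.058) = -4.116 W/m²/K.
ΔT = −F/λ = −3.34/(-4.116) = 0.8 K.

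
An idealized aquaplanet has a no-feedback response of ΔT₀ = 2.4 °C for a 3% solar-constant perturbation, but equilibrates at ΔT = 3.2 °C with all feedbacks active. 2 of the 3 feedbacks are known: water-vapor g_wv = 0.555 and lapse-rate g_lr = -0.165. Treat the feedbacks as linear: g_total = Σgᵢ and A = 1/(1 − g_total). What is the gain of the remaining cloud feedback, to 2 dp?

Amplification A = ΔT/ΔT₀ = 3.2/2.4 = 1.333.
Total gain g = 1 − 1/A = 1 − 1/1.333 = 0.2498.
Known gains sum to 0.555 − 0.165 = 0.39.
g_cld = 0.2498 − 0.39 = -0.14.

-0.14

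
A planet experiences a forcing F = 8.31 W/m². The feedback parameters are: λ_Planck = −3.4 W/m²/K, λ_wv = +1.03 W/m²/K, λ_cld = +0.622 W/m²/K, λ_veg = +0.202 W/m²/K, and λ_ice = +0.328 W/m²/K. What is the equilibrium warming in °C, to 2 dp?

Net feedback parameter λ = (−3.4) + (+1.03) + (+0.622) + (+0.202) + (+0.328) = -1.218 W/m²/K.
ΔT = −F/λ = −8.31/(-1.218) = 6.82 °C.

6.82 °C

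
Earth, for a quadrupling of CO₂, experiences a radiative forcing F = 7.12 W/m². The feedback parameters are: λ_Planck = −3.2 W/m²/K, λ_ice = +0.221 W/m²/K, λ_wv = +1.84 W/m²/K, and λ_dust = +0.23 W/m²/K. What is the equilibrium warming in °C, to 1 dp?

7.8 °C

Net feedback parameter λ = (−3.2) + (+0.221) + (+1.84) + (+0.23) = -0.909 W/m²/K.
ΔT = −F/λ = −7.12/(-0.909) = 7.8 °C.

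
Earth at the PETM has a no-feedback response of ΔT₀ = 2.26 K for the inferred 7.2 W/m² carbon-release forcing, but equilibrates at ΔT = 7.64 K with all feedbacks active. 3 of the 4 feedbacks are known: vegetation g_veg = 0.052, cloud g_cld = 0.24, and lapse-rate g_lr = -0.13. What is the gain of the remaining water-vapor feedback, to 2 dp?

Amplification A = ΔT/ΔT₀ = 7.64/2.26 = 3.381.
Total gain g = 1 − 1/A = 1 − 1/3.381 = 0.7042.
Known gains sum to 0.052 + 0.24 − 0.13 = 0.162.
g_wv = 0.7042 − 0.162 = 0.54.

0.54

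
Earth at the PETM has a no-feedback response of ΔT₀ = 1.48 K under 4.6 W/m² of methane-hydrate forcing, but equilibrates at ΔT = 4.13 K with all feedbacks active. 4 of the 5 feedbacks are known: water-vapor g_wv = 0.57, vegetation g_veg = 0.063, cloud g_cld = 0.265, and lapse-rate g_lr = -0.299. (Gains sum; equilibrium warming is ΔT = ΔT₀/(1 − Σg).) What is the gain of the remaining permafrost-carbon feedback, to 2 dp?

0.04

Amplification A = ΔT/ΔT₀ = 4.13/1.48 = 2.791.
Total gain g = 1 − 1/A = 1 − 1/2.791 = 0.6417.
Known gains sum to 0.57 + 0.063 + 0.265 − 0.299 = 0.599.
g_pf = 0.6417 − 0.599 = 0.04.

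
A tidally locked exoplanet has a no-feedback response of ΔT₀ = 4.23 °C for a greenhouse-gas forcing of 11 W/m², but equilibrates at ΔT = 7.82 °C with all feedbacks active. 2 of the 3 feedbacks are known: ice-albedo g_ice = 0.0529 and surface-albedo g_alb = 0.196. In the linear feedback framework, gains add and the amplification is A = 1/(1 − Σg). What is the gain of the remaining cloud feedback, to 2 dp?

0.21

Amplification A = ΔT/ΔT₀ = 7.82/4.23 = 1.849.
Total gain g = 1 − 1/A = 1 − 1/1.849 = 0.4592.
Known gains sum to 0.0529 + 0.196 = 0.2489.
g_cld = 0.4592 − 0.2489 = 0.21.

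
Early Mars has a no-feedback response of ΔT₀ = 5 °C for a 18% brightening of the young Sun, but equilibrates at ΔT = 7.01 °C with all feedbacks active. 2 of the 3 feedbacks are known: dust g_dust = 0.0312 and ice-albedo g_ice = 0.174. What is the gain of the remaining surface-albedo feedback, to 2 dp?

Amplification A = ΔT/ΔT₀ = 7.01/5 = 1.402.
Total gain g = 1 − 1/A = 1 − 1/1.402 = 0.2867.
Known gains sum to 0.0312 + 0.174 = 0.2052.
g_alb = 0.2867 − 0.2052 = 0.08.

0.08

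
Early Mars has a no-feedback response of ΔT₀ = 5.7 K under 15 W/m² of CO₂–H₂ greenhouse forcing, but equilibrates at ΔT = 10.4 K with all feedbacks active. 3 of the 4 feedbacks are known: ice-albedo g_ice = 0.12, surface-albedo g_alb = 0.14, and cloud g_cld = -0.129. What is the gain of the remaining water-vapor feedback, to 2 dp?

0.32

Amplification A = ΔT/ΔT₀ = 10.4/5.7 = 1.825.
Total gain g = 1 − 1/A = 1 − 1/1.825 = 0.4521.
Known gains sum to 0.12 + 0.14 − 0.129 = 0.131.
g_wv = 0.4521 − 0.131 = 0.32.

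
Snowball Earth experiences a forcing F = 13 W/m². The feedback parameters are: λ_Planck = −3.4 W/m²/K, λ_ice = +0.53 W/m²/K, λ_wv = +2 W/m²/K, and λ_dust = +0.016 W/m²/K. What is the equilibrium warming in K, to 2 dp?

Net feedback parameter λ = (−3.4) + (+0.53) + (+2) + (+0.016) = -0.854 W/m²/K.
ΔT = −F/λ = −13/(-0.854) = 15.22 K.

15.22 K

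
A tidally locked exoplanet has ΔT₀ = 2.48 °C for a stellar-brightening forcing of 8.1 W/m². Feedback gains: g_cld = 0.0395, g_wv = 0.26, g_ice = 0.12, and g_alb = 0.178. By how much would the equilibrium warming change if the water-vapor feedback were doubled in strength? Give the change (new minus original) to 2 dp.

Original: g = 0.5975, ΔT = 2.48/(1−0.5975) = 6.1615 °C.
With doubled water-vapor: g' = 0.8575, ΔT' = 2.48/(1−0.8575) = 17.4035 °C.
Change = 17.4035 − 6.1615 = 11.24 °C.

11.24 °C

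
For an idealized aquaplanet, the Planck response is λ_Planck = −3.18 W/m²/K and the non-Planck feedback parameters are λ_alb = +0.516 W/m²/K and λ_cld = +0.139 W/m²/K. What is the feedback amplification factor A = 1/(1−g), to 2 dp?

1.26

Convert to gains: g_alb = 0.516/3.18 = 0.1623; g_cld = 0.139/3.18 = 0.04371.
Total gain g = 0.20601.
A = 1/(1 − 0.20601) = 1.26.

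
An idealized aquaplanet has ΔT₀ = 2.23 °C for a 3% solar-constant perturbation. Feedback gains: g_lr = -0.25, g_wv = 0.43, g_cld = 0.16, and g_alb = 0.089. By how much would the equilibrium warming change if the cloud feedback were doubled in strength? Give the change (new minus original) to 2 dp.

Original: g = 0.429, ΔT = 2.23/(1−0.429) = 3.9054 °C.
With doubled cloud: g' = 0.589, ΔT' = 2.23/(1−0.589) = 5.4258 °C.
Change = 5.4258 − 3.9054 = 1.52 °C.

1.52 °C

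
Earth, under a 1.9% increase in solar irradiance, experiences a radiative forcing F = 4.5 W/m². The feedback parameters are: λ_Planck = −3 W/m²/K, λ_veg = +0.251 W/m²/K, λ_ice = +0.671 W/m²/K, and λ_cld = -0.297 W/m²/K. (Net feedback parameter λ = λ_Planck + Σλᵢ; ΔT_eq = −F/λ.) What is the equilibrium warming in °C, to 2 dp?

1.89 °C

Net feedback parameter λ = (−3) + (+0.251) + (+0.671) + (-0.297) = -2.375 W/m²/K.
ΔT = −F/λ = −4.5/(-2.375) = 1.89 °C.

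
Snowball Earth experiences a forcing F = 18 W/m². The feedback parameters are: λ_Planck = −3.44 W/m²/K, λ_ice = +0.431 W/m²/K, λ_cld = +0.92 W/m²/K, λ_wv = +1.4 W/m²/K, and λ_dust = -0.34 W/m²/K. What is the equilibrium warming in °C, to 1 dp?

Net feedback parameter λ = (−3.44) + (+0.431) + (+0.92) + (+1.4) + (-0.34) = -1.029 W/m²/K.
ΔT = −F/λ = −18/(-1.029) = 17.5 °C.

17.5 °C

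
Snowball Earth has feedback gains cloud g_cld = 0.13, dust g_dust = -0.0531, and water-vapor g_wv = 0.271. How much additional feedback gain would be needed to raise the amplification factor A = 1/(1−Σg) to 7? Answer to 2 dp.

Current total gain = 0.3479.
Target gain for A = 7: g* = 1 − 1/7 = 0.8571.
Additional gain needed = 0.8571 − 0.3479 = 0.51.

0.51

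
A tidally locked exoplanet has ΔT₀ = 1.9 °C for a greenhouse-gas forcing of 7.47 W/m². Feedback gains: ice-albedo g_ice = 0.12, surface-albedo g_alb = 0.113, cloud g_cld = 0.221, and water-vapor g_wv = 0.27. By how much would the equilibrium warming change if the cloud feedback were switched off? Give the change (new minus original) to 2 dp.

-3.06 °C

Original: g = 0.724, ΔT = 1.9/(1−0.724) = 6.8841 °C.
Without cloud: g' = 0.503, ΔT' = 1.9/(1−0.503) = 3.8229 °C.
Change = 3.8229 − 6.8841 = -3.06 °C.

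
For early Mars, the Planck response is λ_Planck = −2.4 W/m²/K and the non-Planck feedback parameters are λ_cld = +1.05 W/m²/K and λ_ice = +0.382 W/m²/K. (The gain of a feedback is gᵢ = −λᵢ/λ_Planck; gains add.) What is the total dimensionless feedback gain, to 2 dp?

0.60

Convert to gains: g_cld = 1.05/2.4 = 0.4375; g_ice = 0.382/2.4 = 0.1592.
Total gain g = 0.5967.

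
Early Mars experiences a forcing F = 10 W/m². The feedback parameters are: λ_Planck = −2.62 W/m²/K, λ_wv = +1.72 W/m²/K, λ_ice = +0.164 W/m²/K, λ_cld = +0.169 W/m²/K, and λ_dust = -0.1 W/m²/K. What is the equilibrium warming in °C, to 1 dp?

15.0 °C

Net feedback parameter λ = (−2.62) + (+1.72) + (+0.164) + (+0.169) + (-0.1) = -0.667 W/m²/K.
ΔT = −F/λ = −10/(-0.667) = 15.0 °C.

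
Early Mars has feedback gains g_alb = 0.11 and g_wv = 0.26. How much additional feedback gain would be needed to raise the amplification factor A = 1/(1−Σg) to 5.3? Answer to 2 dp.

Current total gain = 0.37.
Target gain for A = 5.3: g* = 1 − 1/5.3 = 0.8113.
Additional gain needed = 0.8113 − 0.37 = 0.44.

0.44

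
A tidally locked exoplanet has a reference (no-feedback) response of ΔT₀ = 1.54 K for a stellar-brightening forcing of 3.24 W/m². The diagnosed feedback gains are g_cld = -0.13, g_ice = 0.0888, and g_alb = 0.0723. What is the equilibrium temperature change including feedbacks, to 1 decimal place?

1.6 K

Total gain g = -0.13 + 0.0888 + 0.0723 = 0.0311.
Amplification A = 1/(1 − 0.0311) = 1.032.
ΔT = 1.54 × 1.032 = 1.6 K.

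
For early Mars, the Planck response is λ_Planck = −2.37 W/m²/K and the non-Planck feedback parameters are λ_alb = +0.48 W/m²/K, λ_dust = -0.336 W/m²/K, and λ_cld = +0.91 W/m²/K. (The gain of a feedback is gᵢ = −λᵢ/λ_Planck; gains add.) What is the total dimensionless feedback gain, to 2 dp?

Convert to gains: g_alb = 0.48/2.37 = 0.2025; g_dust = -0.336/2.37 = -0.1418; g_cld = 0.91/2.37 = 0.384.
Total gain g = 0.4447.

0.44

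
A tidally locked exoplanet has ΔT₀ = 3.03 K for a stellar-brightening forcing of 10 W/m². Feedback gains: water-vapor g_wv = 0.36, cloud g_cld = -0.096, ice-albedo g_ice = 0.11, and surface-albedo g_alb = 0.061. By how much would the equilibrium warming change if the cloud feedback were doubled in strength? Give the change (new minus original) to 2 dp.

Original: g = 0.435, ΔT = 3.03/(1−0.435) = 5.3628 K.
With doubled cloud: g' = 0.339, ΔT' = 3.03/(1−0.339) = 4.5840 K.
Change = 4.5840 − 5.3628 = -0.78 K.

-0.78 K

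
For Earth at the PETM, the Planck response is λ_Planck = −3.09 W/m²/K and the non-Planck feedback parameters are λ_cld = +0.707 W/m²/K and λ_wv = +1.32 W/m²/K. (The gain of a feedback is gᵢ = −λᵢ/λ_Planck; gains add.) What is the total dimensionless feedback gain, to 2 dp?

Convert to gains: g_cld = 0.707/3.09 = 0.2288; g_wv = 1.32/3.09 = 0.4272.
Total gain g = 0.656.

0.66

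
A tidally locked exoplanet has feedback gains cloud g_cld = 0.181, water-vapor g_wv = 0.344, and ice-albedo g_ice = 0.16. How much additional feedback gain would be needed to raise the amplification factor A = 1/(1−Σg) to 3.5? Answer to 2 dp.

Current total gain = 0.685.
Target gain for A = 3.5: g* = 1 − 1/3.5 = 0.7143.
Additional gain needed = 0.7143 − 0.685 = 0.03.

0.03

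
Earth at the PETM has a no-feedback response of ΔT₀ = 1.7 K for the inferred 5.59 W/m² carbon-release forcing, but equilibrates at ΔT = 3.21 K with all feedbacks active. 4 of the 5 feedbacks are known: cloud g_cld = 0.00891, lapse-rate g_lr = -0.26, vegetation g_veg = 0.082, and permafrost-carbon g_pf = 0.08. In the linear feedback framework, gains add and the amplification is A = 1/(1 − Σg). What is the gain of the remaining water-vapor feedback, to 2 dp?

0.56

Amplification A = ΔT/ΔT₀ = 3.21/1.7 = 1.888.
Total gain g = 1 − 1/A = 1 − 1/1.888 = 0.4703.
Known gains sum to 0.00891 − 0.26 + 0.082 + 0.08 = -0.08909.
g_wv = 0.4703 + 0.08909 = 0.56.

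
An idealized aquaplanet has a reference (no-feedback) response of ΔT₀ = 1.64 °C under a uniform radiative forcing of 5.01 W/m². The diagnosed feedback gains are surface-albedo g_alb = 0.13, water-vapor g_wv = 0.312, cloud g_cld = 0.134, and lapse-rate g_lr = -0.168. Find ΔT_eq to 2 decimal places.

Total gain g = 0.13 + 0.312 + 0.134 − 0.168 = 0.408.
Amplification A = 1/(1 − 0.408) = 1.689.
ΔT = 1.64 × 1.689 = 2.77 °C.

2.77 °C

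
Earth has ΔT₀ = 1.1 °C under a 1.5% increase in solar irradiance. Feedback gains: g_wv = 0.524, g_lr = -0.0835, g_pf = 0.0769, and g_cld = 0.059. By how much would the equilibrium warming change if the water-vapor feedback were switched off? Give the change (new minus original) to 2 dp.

-1.44 °C

Original: g = 0.5764, ΔT = 1.1/(1−0.5764) = 2.5968 °C.
Without water-vapor: g' = 0.0524, ΔT' = 1.1/(1−0.0524) = 1.1608 °C.
Change = 1.1608 − 2.5968 = -1.44 °C.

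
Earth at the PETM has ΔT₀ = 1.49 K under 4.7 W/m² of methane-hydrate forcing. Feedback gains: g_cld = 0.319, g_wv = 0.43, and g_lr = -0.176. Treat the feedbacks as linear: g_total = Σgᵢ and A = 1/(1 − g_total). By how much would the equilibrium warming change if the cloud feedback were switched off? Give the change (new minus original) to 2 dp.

Original: g = 0.573, ΔT = 1.49/(1−0.573) = 3.4895 K.
Without cloud: g' = 0.254, ΔT' = 1.49/(1−0.254) = 1.9973 K.
Change = 1.9973 − 3.4895 = -1.49 K.

-1.49 K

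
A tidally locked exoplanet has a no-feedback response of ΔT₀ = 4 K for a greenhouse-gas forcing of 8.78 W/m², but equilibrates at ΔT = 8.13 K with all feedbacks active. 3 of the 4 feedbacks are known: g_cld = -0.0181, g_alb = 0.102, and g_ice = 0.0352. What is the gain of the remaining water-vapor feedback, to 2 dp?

Amplification A = ΔT/ΔT₀ = 8.13/4 = 2.033.
Total gain g = 1 − 1/A = 1 − 1/2.033 = 0.5081.
Known gains sum to -0.0181 + 0.102 + 0.0352 = 0.1191.
g_wv = 0.5081 − 0.1191 = 0.39.

0.39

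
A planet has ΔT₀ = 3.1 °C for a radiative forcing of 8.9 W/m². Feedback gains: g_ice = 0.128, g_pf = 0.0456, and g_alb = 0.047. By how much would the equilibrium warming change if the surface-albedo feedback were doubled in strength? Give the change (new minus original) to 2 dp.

0.26 °C

Original: g = 0.2206, ΔT = 3.1/(1−0.2206) = 3.9774 °C.
With doubled surface-albedo: g' = 0.2676, ΔT' = 3.1/(1−0.2676) = 4.2327 °C.
Change = 4.2327 − 3.9774 = 0.26 °C.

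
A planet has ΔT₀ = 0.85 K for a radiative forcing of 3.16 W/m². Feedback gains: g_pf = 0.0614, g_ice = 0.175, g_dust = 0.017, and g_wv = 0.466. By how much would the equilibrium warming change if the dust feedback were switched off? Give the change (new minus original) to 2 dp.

Original: g = 0.7194, ΔT = 0.85/(1−0.7194) = 3.0292 K.
Without dust: g' = 0.7024, ΔT' = 0.85/(1−0.7024) = 2.8562 K.
Change = 2.8562 − 3.0292 = -0.17 K.

-0.17 K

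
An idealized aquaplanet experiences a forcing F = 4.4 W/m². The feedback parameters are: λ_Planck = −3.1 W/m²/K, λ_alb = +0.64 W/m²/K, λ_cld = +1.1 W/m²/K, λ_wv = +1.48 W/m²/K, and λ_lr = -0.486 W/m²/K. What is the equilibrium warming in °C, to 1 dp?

Net feedback parameter λ = (−3.1) + (+0.64) + (+1.1) + (+1.48) + (-0.486) = -0.366 W/m²/K.
ΔT = −F/λ = −4.4/(-0.366) = 12.0 °C.

12.0 °C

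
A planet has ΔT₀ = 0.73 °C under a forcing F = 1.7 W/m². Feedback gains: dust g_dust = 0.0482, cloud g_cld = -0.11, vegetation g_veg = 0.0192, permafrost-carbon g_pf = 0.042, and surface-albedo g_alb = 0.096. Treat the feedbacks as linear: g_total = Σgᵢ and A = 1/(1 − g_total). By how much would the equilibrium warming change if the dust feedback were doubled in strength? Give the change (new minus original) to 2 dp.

0.05 °C

Original: g = 0.0954, ΔT = 0.73/(1−0.0954) = 0.8070 °C.
With doubled dust: g' = 0.1436, ΔT' = 0.73/(1−0.1436) = 0.8524 °C.
Change = 0.8524 − 0.8070 = 0.05 °C.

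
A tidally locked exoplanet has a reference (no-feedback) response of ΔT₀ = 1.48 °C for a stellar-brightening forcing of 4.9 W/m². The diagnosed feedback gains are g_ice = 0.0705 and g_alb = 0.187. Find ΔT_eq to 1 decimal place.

2.0 °C

Total gain g = 0.0705 + 0.187 = 0.2575.
Amplification A = 1/(1 − 0.2575) = 1.347.
ΔT = 1.48 × 1.347 = 2.0 °C.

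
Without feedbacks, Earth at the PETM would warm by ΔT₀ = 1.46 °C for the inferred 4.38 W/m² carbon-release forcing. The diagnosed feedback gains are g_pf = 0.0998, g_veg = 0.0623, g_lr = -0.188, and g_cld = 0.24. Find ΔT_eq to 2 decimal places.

1.86 °C

Total gain g = 0.0998 + 0.0623 − 0.188 + 0.24 = 0.2141.
Amplification A = 1/(1 − 0.2141) = 1.272.
ΔT = 1.46 × 1.272 = 1.86 °C.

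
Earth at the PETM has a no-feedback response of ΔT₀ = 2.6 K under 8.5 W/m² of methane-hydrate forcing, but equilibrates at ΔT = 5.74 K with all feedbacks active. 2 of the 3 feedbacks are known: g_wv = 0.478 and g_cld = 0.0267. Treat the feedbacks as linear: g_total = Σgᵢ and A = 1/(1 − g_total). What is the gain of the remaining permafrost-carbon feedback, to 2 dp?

0.04

Amplification A = ΔT/ΔT₀ = 5.74/2.6 = 2.208.
Total gain g = 1 − 1/A = 1 − 1/2.208 = 0.5471.
Known gains sum to 0.478 + 0.0267 = 0.5047.
g_pf = 0.5471 − 0.5047 = 0.04.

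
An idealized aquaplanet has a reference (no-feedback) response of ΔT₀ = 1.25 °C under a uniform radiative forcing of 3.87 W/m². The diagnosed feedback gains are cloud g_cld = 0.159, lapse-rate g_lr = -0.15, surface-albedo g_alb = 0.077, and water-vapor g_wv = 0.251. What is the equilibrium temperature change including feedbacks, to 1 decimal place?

Total gain g = 0.159 − 0.15 + 0.077 + 0.251 = 0.337.
Amplification A = 1/(1 − 0.337) = 1.508.
ΔT = 1.25 × 1.508 = 1.9 °C.

1.9 °C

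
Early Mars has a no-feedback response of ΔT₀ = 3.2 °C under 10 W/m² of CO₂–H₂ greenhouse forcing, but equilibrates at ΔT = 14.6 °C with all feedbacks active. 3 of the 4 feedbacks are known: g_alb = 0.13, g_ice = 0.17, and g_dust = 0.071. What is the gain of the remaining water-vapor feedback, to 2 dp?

Amplification A = ΔT/ΔT₀ = 14.6/3.2 = 4.562.
Total gain g = 1 − 1/A = 1 − 1/4.562 = 0.7808.
Known gains sum to 0.13 + 0.17 + 0.071 = 0.371.
g_wv = 0.7808 − 0.371 = 0.41.

0.41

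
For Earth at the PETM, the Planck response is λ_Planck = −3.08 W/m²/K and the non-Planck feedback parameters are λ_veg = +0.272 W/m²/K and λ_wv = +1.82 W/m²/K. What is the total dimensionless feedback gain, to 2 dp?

Convert to gains: g_veg = 0.272/3.08 = 0.08831; g_wv = 1.82/3.08 = 0.5909.
Total gain g = 0.67921.

0.68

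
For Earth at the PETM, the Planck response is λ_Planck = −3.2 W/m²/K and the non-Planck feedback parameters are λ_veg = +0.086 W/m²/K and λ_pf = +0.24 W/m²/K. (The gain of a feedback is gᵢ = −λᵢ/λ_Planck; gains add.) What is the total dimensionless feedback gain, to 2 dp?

0.10

Convert to gains: g_veg = 0.086/3.2 = 0.02687; g_pf = 0.24/3.2 = 0.075.
Total gain g = 0.10187.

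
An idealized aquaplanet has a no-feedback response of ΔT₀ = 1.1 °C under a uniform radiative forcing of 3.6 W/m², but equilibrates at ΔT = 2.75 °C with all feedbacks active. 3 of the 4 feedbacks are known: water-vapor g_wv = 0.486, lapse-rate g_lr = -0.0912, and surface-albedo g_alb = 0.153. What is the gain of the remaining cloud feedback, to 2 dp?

Amplification A = ΔT/ΔT₀ = 2.75/1.1 = 2.5.
Total gain g = 1 − 1/A = 1 − 1/2.5 = 0.6.
Known gains sum to 0.486 − 0.0912 + 0.153 = 0.5478.
g_cld = 0.6 − 0.5478 = 0.05.

0.05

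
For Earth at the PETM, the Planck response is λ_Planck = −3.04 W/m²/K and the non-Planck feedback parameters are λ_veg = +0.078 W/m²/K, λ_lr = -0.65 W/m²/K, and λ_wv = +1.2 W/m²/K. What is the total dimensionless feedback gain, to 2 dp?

0.21

Convert to gains: g_veg = 0.078/3.04 = 0.02566; g_lr = -0.65/3.04 = -0.2138; g_wv = 1.2/3.04 = 0.3947.
Total gain g = 0.20656.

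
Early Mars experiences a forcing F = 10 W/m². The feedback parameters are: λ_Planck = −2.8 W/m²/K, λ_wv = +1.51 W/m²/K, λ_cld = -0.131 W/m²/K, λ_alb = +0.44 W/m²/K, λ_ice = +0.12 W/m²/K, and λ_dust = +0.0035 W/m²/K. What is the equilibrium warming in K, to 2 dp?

Net feedback parameter λ = (−2.8) + (+1.51) + (-0.131) + (+0.44) + (+0.12) + (+0.0035) = -0.8575 W/m²/K.
ΔT = −F/λ = −10/(-0.8575) = 11.66 K.

11.66 K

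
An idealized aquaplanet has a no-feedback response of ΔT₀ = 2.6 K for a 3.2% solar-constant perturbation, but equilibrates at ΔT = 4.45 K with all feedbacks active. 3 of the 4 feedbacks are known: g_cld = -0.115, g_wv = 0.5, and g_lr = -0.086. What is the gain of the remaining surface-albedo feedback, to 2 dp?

0.12

Amplification A = ΔT/ΔT₀ = 4.45/2.6 = 1.712.
Total gain g = 1 − 1/A = 1 − 1/1.712 = 0.4159.
Known gains sum to -0.115 + 0.5 − 0.086 = 0.299.
g_alb = 0.4159 − 0.299 = 0.12.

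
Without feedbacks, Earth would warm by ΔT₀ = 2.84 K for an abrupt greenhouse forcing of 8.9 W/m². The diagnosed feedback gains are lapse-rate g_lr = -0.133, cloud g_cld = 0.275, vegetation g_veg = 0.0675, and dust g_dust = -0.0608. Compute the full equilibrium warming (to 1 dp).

3.3 K

Total gain g = -0.133 + 0.275 + 0.0675 − 0.0608 = 0.1487.
Amplification A = 1/(1 − 0.1487) = 1.175.
ΔT = 2.84 × 1.175 = 3.3 K.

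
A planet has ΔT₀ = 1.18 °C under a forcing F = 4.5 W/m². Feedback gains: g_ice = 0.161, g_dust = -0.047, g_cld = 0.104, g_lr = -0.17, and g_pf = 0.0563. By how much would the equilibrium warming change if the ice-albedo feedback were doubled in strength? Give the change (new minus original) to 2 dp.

0.29 °C

Original: g = 0.1043, ΔT = 1.18/(1−0.1043) = 1.3174 °C.
With doubled ice-albedo: g' = 0.2653, ΔT' = 1.18/(1−0.2653) = 1.6061 °C.
Change = 1.6061 − 1.3174 = 0.29 °C.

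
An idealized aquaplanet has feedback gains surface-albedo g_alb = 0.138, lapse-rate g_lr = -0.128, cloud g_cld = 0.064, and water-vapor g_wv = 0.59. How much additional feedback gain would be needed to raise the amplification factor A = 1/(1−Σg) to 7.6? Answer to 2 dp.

Current total gain = 0.664.
Target gain for A = 7.6: g* = 1 − 1/7.6 = 0.8684.
Additional gain needed = 0.8684 − 0.664 = 0.20.

0.20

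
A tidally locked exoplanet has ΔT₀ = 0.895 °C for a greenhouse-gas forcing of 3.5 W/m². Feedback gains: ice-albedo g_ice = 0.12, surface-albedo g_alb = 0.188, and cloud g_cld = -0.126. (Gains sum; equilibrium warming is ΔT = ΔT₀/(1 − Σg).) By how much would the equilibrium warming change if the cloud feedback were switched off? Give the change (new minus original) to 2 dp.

0.20 °C

Original: g = 0.182, ΔT = 0.895/(1−0.182) = 1.0941 °C.
Without cloud: g' = 0.308, ΔT' = 0.895/(1−0.308) = 1.2934 °C.
Change = 1.2934 − 1.0941 = 0.20 °C.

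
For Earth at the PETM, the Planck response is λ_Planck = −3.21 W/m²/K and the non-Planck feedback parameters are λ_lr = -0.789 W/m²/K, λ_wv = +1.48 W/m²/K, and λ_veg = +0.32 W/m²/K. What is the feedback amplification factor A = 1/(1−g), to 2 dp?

Convert to gains: g_lr = -0.789/3.21 = -0.2458; g_wv = 1.48/3.21 = 0.4611; g_veg = 0.32/3.21 = 0.09969.
Total gain g = 0.31499.
A = 1/(1 − 0.31499) = 1.46.

1.46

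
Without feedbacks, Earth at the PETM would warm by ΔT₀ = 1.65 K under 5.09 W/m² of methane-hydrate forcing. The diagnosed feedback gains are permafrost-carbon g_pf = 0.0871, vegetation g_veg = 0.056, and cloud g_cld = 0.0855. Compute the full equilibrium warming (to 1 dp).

Total gain g = 0.0871 + 0.056 + 0.0855 = 0.2286.
Amplification A = 1/(1 − 0.2286) = 1.296.
ΔT = 1.65 × 1.296 = 2.1 K.

2.1 K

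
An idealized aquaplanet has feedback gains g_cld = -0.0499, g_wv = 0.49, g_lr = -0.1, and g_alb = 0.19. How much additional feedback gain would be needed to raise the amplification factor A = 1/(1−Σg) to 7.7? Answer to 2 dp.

0.34

Current total gain = 0.5301.
Target gain for A = 7.7: g* = 1 − 1/7.7 = 0.8701.
Additional gain needed = 0.8701 − 0.5301 = 0.34.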